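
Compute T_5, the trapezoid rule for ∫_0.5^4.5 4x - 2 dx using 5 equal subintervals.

32

Δx = (4.5 − 0.5)/5 = 0.8.
f(0.5) = 0, f(1.3) = 3.2, f(2.1) = 6.4, f(2.9) = 9.6, f(3.7) = 12.8, f(4.5) = 16.
T_5 = (Δx/2)·[f(x_0) + 2f(x_1) + ... + 2f(x_{4}) + f(x_5)].
Sum = 32.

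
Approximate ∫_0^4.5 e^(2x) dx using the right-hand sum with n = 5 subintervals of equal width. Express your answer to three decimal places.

8735.912

Δx = (4.5 − 0)/5 = 0.9.
Right endpoints: 0.9, 1.8, 2.7, 3.6, 4.5.
f(0.9) ≈ 6.050, f(1.8) ≈ 36.598, f(2.7) ≈ 221.406, f(3.6) ≈ 1339.431, f(4.5) ≈ 8103.084.
Sum = Δx · [f(0.9) + f(1.8) + f(2.7) + f(3.6) + f(4.5)].
Sum ≈ 8735.912.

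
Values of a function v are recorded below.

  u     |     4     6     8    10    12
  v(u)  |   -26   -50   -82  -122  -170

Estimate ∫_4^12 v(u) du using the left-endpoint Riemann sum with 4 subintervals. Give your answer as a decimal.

Δu = 2.
Sum = 2·[(-26) + (-50) + (-82) + (-122)] = -560.

-560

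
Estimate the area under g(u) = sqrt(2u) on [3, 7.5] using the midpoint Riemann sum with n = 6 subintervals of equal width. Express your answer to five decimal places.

14.46944

Δu = (7.5 − 3)/6 = 0.75.
Midpoints: 3.375, 4.125, 4.875, 5.625, 6.375, 7.125.
g(3.375) ≈ 2.59808, g(4.125) ≈ 2.87228, g(4.875) ≈ 3.12250, g(5.625) ≈ 3.35410, g(6.375) ≈ 3.57071, g(7.125) ≈ 3.77492.
Sum = Δu · [g(3.375) + g(4.125) + g(4.875) + ...].
Sum ≈ 14.46944.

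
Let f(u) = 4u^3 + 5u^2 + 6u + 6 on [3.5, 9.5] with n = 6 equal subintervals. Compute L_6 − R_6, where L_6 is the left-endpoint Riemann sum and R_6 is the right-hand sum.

L_6 = 7863.5.
R_6 = 11547.5.
L_6 − R_6 = -3684.

-3684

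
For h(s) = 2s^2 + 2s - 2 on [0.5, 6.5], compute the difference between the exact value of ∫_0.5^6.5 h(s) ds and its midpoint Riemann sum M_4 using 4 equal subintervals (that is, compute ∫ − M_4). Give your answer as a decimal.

Exact integral: ∫_0.5^6.5 h(s) ds = 213.
M_4 = 210.75.
Error = 213 − 210.75 = 2.25.

2.25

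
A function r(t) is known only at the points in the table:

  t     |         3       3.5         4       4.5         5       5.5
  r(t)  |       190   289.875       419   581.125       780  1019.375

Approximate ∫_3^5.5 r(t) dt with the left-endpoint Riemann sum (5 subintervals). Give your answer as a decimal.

Δt = 0.5.
Sum = 0.5·[190 + 289.875 + 419 + 581.125 + 780] = 1130.

1130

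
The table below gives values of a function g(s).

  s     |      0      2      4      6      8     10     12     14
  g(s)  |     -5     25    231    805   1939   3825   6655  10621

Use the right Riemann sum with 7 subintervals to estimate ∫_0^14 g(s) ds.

48202

Δs = 2.
Sum = 2·[25 + 231 + 805 + 1939 + 3825 + 6655 + 10621] = 48202.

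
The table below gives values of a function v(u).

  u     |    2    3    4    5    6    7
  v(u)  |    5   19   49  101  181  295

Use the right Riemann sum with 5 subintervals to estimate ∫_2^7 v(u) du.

645

Δu = 1.
Sum = 1·[19 + 49 + 101 + 181 + 295] = 645.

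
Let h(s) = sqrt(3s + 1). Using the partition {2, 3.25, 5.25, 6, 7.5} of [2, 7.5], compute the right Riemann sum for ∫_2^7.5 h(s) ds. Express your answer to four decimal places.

22.8244

Subinterval widths: 1.25, 2, 0.75, 1.5.
Right endpoints: 3.25, 5.25, 6, 7.5.
h(3.25) ≈ 3.2787, h(5.25) ≈ 4.0927, h(6) ≈ 4.3589, h(7.5) ≈ 4.8477.
Sum = Σ Δs_i · h(s_i).
Sum ≈ 22.8244.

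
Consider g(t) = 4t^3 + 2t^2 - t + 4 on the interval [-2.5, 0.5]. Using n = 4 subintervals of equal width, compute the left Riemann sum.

-34.3125

Δt = (0.5 − (-2.5))/4 = 0.75.
Left endpoints: -2.5, -1.75, -1, -0.25.
g(-2.5) = -43.5, g(-1.75) = -9.5625, g(-1) = 3, g(-0.25) = 4.3125.
Sum = Δt · [g(-2.5) + g(-1.75) + g(-1) + g(-0.25)].
Sum = -34.3125.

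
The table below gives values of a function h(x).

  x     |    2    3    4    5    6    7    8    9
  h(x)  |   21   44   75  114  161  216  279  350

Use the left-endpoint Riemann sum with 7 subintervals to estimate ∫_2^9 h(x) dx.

Δx = 1.
Sum = 1·[21 + 44 + 75 + 114 + 161 + 216 + 279] = 910.

910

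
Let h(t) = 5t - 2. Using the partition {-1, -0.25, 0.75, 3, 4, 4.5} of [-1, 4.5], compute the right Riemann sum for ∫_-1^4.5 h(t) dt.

56.8125

Subinterval widths: 0.75, 1, 2.25, 1, 0.5.
Right endpoints: -0.25, 0.75, 3, 4, 4.5.
h(-0.25) = -3.25, h(0.75) = 1.75, h(3) = 13, h(4) = 18, h(4.5) = 20.5.
Sum = Σ Δt_i · h(t_i).
Sum = 56.8125.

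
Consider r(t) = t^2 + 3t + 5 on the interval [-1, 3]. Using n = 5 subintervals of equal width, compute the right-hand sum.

Δt = (3 − (-1))/5 = 0.8.
Right endpoints: -0.2, 0.6, 1.4, 2.2, 3.
r(-0.2) = 4.44, r(0.6) = 7.16, r(1.4) = 11.16, r(2.2) = 16.44, r(3) = 23.
Sum = Δt · [r(-0.2) + r(0.6) + r(1.4) + r(2.2) + r(3)].
Sum = 49.76.

49.76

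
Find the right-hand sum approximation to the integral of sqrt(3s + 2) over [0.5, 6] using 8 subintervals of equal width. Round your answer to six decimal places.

Δs = (6 − 0.5)/8 = 0.6875.
Right endpoints: 1.1875, 1.875, 2.5625, 3.25, 3.9375, 4.625, 5.3125, 6.
f(1.1875) ≈ 2.358495, f(1.875) ≈ 2.761340, f(2.5625) ≈ 3.112475, f(3.25) ≈ 3.427827, f(3.9375) ≈ 3.716517, f(4.625) ≈ 3.984344, f(5.3125) ≈ 4.235269, f(6) ≈ 4.472136.
Sum = Δs · [f(1.1875) + f(1.875) + f(2.5625) + ...].
Sum ≈ 19.297028.

19.297028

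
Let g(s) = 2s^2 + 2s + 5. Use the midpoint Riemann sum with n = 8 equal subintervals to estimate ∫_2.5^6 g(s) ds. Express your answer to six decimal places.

Δs = (6 − 2.5)/8 = 0.4375.
Midpoints: 2.71875, 3.15625, 3.59375, 4.03125, 4.46875, 4.90625, 5.34375, 5.78125.
g(2.71875) = 12913/512, g(3.15625) = 15993/512, g(3.59375) = 19465/512, g(4.03125) = 23329/512, g(4.46875) = 27585/512, g(4.90625) = 32233/512, g(5.34375) = 37273/512, g(5.78125) = 42705/512.
Sum = Δs · [g(2.71875) + g(3.15625) + g(3.59375) + ...].
Sum ≈ 180.721680.

180.721680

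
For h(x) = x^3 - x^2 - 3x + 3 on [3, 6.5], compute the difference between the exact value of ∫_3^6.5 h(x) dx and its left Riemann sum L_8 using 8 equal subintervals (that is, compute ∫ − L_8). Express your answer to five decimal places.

Exact integral: ∫_3^6.5 h(x) dx ≈ 304.0989583.
L_8 ≈ 260.9807129.
Error ≈ 304.0989583 − 260.9807129 ≈ 43.11825.

43.11825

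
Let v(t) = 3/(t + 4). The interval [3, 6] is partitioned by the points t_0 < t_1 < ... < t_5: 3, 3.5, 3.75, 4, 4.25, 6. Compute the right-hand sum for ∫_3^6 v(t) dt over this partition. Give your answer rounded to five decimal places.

Subinterval widths: 0.5, 0.25, 0.25, 0.25, 1.75.
Right endpoints: 3.5, 3.75, 4, 4.25, 6.
v(3.5) = 0.4, v(3.75) = 12/31, v(4) = 0.375, v(4.25) = 4/11, v(6) = 0.3.
Sum = Σ Δt_i · v(t_i).
Sum ≈ 1.00643.

1.00643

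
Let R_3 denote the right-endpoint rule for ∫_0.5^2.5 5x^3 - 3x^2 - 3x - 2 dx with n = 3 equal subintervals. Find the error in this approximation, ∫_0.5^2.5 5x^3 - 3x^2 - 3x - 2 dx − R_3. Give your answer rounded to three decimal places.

Exact integral: ∫_0.5^2.5 f(x) dx = 20.25.
R_3 ≈ 40.97222.
Error ≈ 20.25 − 40.97222 ≈ -20.722.

-20.722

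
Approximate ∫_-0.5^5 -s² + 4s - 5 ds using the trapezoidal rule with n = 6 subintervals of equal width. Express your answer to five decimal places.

-20.47859

Δs = (5 − (-0.5))/6 = 11/12.
f(-0.5) = -7.25, f(5/12) = -505/144, f(4/3) = -13/9, f(2.25) = -1.0625, f(19/6) = -85/36, f(49/12) = -769/144, f(5) = -10.
T_6 = (Δs/2)·[f(s_0) + 2f(s_1) + ... + 2f(s_{5}) + f(s_6)].
Sum ≈ -20.47859.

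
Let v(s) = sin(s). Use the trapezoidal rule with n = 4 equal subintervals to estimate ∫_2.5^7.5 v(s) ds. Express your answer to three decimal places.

-0.994

Δs = (7.5 − 2.5)/4 = 1.25.
v(2.5) ≈ 0.598, v(3.75) ≈ -0.572, v(5) ≈ -0.959, v(6.25) ≈ -0.033, v(7.5) ≈ 0.938.
T_4 = (Δs/2)·[v(s_0) + 2v(s_1) + 2v(s_2) + 2v(s_3) + v(s_4)].
Sum ≈ -0.994.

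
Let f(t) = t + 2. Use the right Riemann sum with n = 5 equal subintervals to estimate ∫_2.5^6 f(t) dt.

Δt = (6 − 2.5)/5 = 0.7.
Right endpoints: 3.2, 3.9, 4.6, 5.3, 6.
f(3.2) = 5.2, f(3.9) = 5.9, f(4.6) = 6.6, f(5.3) = 7.3, f(6) = 8.
Sum = Δt · [f(3.2) + f(3.9) + f(4.6) + f(5.3) + f(6)].
Sum = 23.1.

23.1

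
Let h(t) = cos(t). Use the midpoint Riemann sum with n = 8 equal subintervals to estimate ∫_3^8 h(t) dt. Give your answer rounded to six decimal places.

Δt = (8 − 3)/8 = 0.625.
Midpoints: 3.3125, 3.9375, 4.5625, 5.1875, 5.8125, 6.4375, 7.0625, 7.6875.
h(3.3125) ≈ -0.985431, h(3.9375) ≈ -0.699637, h(4.5625) ≈ -0.149328, h(5.1875) ≈ 0.457437, h(5.8125) ≈ 0.891258, h(6.4375) ≈ 0.988117, h(7.0625) ≈ 0.711395, h(7.6875) ≈ 0.165714.
Sum = Δt · [h(3.3125) + h(3.9375) + h(4.5625) + ...].
Sum ≈ 0.862203.

0.862203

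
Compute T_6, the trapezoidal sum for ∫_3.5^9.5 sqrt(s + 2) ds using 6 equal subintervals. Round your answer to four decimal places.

17.3944

Δs = (9.5 − 3.5)/6 = 1.
f(3.5) ≈ 2.3452, f(4.5) ≈ 2.5495, f(5.5) ≈ 2.7386, f(6.5) ≈ 2.9155, f(7.5) ≈ 3.0822, f(8.5) ≈ 3.2404, f(9.5) ≈ 3.3912.
T_6 = (Δs/2)·[f(s_0) + 2f(s_1) + ... + 2f(s_{5}) + f(s_6)].
Sum ≈ 17.3944.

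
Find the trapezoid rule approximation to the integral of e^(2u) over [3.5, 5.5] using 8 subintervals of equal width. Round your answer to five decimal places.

Δu = (5.5 − 3.5)/8 = 0.25.
f(3.5) ≈ 1096.63316, f(3.75) ≈ 1808.04241, f(4) ≈ 2980.95799, f(4.25) ≈ 4914.76884, f(4.5) ≈ 8103.08393, f(4.75) ≈ 13359.72683, f(5) ≈ 22026.46579, f(5.25) ≈ 36315.50267, f(5.5) ≈ 59874.14172.
T_8 = (Δu/2)·[f(u_0) + 2f(u_1) + ... + 2f(u_{7}) + f(u_8)].
Sum ≈ 29998.48398.

29998.48398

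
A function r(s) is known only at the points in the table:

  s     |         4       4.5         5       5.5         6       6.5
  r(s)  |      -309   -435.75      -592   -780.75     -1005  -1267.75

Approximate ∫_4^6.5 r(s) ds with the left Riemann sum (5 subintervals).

-1561.25

Δs = 0.5.
Sum = 0.5·[(-309) + (-435.75) + (-592) + (-780.75) + (-1005)] = -1561.25.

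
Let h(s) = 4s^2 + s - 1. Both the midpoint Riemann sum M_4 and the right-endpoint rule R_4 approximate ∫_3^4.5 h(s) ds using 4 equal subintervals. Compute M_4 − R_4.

-8.9296875

M_4 = 89.5546875.
R_4 = 98.484375.
M_4 − R_4 = -8.9296875.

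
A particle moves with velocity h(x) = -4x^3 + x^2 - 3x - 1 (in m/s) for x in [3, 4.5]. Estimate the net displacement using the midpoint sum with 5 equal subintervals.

-325.5675

Δx = (4.5 − 3)/5 = 0.3.
Midpoints: 3.15, 3.45, 3.75, 4.05, 4.35.
h(3.15) = -125.551, h(3.45) = -163.702, h(3.75) = -209.125, h(4.05) = -262.468, h(4.35) = -324.379.
Sum = Δx · [h(3.15) + h(3.45) + h(3.75) + h(4.05) + h(4.35)].
Sum = -325.5675.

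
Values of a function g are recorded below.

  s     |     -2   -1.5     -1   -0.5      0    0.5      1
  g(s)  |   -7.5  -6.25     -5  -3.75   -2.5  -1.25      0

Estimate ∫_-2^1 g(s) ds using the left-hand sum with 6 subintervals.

-13.125

Δs = 0.5.
Sum = 0.5·[(-7.5) + (-6.25) + (-5) + (-3.75) + (-2.5) + (-1.25)] = -13.125.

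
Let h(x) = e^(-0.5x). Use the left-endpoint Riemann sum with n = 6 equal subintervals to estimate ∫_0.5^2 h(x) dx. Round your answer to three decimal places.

Δx = (2 − 0.5)/6 = 0.25.
Left endpoints: 0.5, 0.75, 1, 1.25, 1.5, 1.75.
h(0.5) ≈ 0.779, h(0.75) ≈ 0.687, h(1) ≈ 0.607, h(1.25) ≈ 0.535, h(1.5) ≈ 0.472, h(1.75) ≈ 0.417.
Sum = Δx · [h(0.5) + h(0.75) + h(1) + ...].
Sum ≈ 0.874.

0.874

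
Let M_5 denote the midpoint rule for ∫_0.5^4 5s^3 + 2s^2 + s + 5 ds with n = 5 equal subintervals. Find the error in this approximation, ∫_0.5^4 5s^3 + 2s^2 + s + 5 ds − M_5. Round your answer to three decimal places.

5.109

Exact integral: ∫_0.5^4 f(s) ds ≈ 387.88021.
M_5 = 382.7709375.
Error ≈ 387.88021 − 382.7709375 ≈ 5.109.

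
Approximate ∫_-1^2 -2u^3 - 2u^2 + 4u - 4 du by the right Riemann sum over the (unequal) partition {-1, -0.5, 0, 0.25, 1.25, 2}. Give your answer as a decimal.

-26.9453125

Subinterval widths: 0.5, 0.5, 0.25, 1, 0.75.
Right endpoints: -0.5, 0, 0.25, 1.25, 2.
f(-0.5) = -6.25, f(0) = -4, f(0.25) = -3.15625, f(1.25) = -6.03125, f(2) = -20.
Sum = Σ Δu_i · f(u_i).
Sum = -26.9453125.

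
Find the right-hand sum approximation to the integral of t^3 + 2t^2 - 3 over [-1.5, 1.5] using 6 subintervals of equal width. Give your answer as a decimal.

Δt = (1.5 − (-1.5))/6 = 0.5.
Right endpoints: -1, -0.5, 0, 0.5, 1, 1.5.
f(-1) = -2, f(-0.5) = -2.625, f(0) = -3, f(0.5) = -2.375, f(1) = 0, f(1.5) = 4.875.
Sum = Δt · [f(-1) + f(-0.5) + f(0) + ...].
Sum = -2.5625.

-2.5625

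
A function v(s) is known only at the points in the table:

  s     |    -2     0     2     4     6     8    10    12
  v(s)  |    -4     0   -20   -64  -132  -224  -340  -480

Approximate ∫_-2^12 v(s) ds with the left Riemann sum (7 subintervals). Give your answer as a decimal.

-1568

Δs = 2.
Sum = 2·[(-4) + 0 + (-20) + (-64) + (-132) + (-224) + (-340)] = -1568.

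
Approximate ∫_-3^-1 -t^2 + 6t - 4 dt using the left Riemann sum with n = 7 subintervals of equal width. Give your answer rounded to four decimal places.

Δt = (-1 − (-3))/7 = 2/7.
Left endpoints: -3, -19/7, -17/7, -15/7, -13/7, -11/7, -9/7.
f(-3) = -31, f(-19/7) = -1355/49, f(-17/7) = -1199/49, f(-15/7) = -1051/49, f(-13/7) = -911/49, f(-11/7) = -779/49, f(-9/7) = -655/49.
Sum = Δt · [f(-3) + f(-19/7) + f(-17/7) + ...].
Sum ≈ -43.5510.

-43.5510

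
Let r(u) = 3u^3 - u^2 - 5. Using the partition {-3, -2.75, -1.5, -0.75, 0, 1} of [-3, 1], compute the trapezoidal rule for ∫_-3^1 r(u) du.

-96.4609375

Subinterval widths: 0.25, 1.25, 0.75, 0.75, 1.
r(-3) = -95, r(-2.75) = -74.953125, r(-1.5) = -17.375, r(-0.75) = -6.828125, r(0) = -5, r(1) = -3.
On each subinterval the trapezoid contributes (Δu_i/2)·[r(u_{i-1}) + r(u_i)].
Sum = -96.4609375.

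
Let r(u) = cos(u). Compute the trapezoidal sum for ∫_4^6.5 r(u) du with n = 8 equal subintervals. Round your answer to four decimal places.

Δu = (6.5 − 4)/8 = 0.3125.
r(4) ≈ -0.6536, r(4.3125) ≈ -0.3893, r(4.625) ≈ -0.0873, r(4.9375) ≈ 0.2232, r(5.25) ≈ 0.5121, r(5.5625) ≈ 0.7514, r(5.875) ≈ 0.9178, r(6.1875) ≈ 0.9954, r(6.5) ≈ 0.9766.
T_8 = (Δu/2)·[r(u_0) + 2r(u_1) + ... + 2r(u_{7}) + r(u_8)].
Sum ≈ 0.9640.

0.9640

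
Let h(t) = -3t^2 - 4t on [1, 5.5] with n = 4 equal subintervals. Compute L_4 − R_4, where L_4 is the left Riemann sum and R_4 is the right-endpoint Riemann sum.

118.96875

L_4 = -167.23828125.
R_4 = -286.20703125.
L_4 − R_4 = 118.96875.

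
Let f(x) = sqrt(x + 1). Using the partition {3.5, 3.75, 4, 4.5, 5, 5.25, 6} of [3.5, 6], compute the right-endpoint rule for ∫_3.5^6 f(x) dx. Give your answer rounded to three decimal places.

6.111

Subinterval widths: 0.25, 0.25, 0.5, 0.5, 0.25, 0.75.
Right endpoints: 3.75, 4, 4.5, 5, 5.25, 6.
f(3.75) ≈ 2.179, f(4) ≈ 2.236, f(4.5) ≈ 2.345, f(5) ≈ 2.449, f(5.25) ≈ 2.500, f(6) ≈ 2.646.
Sum = Σ Δx_i · f(x_i).
Sum ≈ 6.111.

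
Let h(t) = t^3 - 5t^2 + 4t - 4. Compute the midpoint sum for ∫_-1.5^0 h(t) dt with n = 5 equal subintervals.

Δt = (0 − (-1.5))/5 = 0.3.
Midpoints: -1.35, -1.05, -0.75, -0.45, -0.15.
h(-1.35) = -20.972875, h(-1.05) = -14.870125, h(-0.75) = -10.234375, h(-0.45) = -6.903625, h(-0.15) = -4.715875.
Sum = Δt · [h(-1.35) + h(-1.05) + h(-0.75) + h(-0.45) + h(-0.15)].
Sum = -17.3090625.

-17.3090625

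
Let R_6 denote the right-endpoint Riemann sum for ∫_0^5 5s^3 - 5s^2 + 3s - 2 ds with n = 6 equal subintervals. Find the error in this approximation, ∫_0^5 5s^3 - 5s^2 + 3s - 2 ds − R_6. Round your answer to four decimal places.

Exact integral: ∫_0^5 f(s) ds ≈ 600.416667.
R_6 ≈ 833.807870.
Error ≈ 600.416667 − 833.807870 ≈ -233.3912.

-233.3912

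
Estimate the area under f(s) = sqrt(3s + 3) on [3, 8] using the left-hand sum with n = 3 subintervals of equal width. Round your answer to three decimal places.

Δs = (8 − 3)/3 = 5/3.
Left endpoints: 3, 14/3, 19/3.
f(3) ≈ 3.464, f(14/3) ≈ 4.123, f(19/3) ≈ 4.690.
Sum = Δs · [f(3) + f(14/3) + f(19/3)].
Sum ≈ 20.463.

20.463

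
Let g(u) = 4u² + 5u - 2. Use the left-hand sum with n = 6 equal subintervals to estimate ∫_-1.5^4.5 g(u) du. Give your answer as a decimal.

112

Δu = (4.5 − (-1.5))/6 = 1.
Left endpoints: -1.5, -0.5, 0.5, 1.5, 2.5, 3.5.
g(-1.5) = -0.5, g(-0.5) = -3.5, g(0.5) = 1.5, g(1.5) = 14.5, g(2.5) = 35.5, g(3.5) = 64.5.
Sum = Δu · [g(-1.5) + g(-0.5) + g(0.5) + ...].
Sum = 112.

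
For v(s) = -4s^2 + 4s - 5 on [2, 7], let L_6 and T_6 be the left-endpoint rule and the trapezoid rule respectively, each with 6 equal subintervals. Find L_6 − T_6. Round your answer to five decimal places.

L_6 ≈ -317.3148148.
T_6 ≈ -383.9814815.
L_6 − T_6 ≈ 66.66667.

66.66667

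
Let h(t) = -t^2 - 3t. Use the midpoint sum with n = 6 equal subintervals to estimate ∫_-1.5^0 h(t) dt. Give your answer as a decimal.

Δt = (0 − (-1.5))/6 = 0.25.
Midpoints: -1.375, -1.125, -0.875, -0.625, -0.375, -0.125.
h(-1.375) = 2.234375, h(-1.125) = 2.109375, h(-0.875) = 1.859375, h(-0.625) = 1.484375, h(-0.375) = 0.984375, h(-0.125) = 0.359375.
Sum = Δt · [h(-1.375) + h(-1.125) + h(-0.875) + ...].
Sum = 2.2578125.

2.2578125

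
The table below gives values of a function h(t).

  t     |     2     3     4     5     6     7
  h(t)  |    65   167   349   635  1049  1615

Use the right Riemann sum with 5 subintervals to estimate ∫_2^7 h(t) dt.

3815

Δt = 1.
Sum = 1·[167 + 349 + 635 + 1049 + 1615] = 3815.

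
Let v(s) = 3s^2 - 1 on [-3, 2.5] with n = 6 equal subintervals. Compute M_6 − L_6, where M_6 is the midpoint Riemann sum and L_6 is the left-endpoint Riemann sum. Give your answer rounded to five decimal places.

M_6 ≈ 35.9696181.
L_6 ≈ 43.2170139.
M_6 − L_6 ≈ -7.24740.

-7.24740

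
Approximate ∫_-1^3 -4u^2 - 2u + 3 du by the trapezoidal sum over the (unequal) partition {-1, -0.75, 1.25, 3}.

Subinterval widths: 0.25, 2, 1.75.
f(-1) = 1, f(-0.75) = 2.25, f(1.25) = -5.75, f(3) = -39.
On each subinterval the trapezoid contributes (Δu_i/2)·[f(u_{i-1}) + f(u_i)].
Sum = -42.25.

-42.25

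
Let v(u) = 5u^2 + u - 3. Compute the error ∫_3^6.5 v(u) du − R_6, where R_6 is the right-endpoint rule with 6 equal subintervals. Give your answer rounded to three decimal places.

Exact integral: ∫_3^6.5 v(u) du ≈ 418.83333.
R_6 ≈ 469.33623.
Error ≈ 418.83333 − 469.33623 ≈ -50.503.

-50.503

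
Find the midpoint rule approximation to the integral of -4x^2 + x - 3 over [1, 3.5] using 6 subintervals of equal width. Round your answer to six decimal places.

-57.563657

Δx = (3.5 − 1)/6 = 5/12.
Midpoints: 29/24, 1.625, 49/24, 59/24, 2.875, 79/24.
f(29/24) = -1099/144, f(1.625) = -11.9375, f(49/24) = -2539/144, f(59/24) = -3559/144, f(2.875) = -33.1875, f(79/24) = -6199/144.
Sum = Δx · [f(29/24) + f(1.625) + f(49/24) + ...].
Sum ≈ -57.563657.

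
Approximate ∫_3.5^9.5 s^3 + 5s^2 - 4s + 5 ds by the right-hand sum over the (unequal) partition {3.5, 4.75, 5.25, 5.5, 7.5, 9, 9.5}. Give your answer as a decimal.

4114.45703125

Subinterval widths: 1.25, 0.5, 0.25, 2, 1.5, 0.5.
Right endpoints: 4.75, 5.25, 5.5, 7.5, 9, 9.5.
f(4.75) = 205.984375, f(5.25) = 266.515625, f(5.5) = 300.625, f(7.5) = 678.125, f(9) = 1103, f(9.5) = 1275.625.
Sum = Σ Δs_i · f(s_i).
Sum = 4114.45703125.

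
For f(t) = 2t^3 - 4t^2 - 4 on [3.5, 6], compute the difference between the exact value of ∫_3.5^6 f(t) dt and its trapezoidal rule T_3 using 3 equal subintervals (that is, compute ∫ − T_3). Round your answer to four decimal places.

-7.0891

Exact integral: ∫_3.5^6 f(t) dt ≈ 332.135417.
T_3 ≈ 339.224537.
Error ≈ 332.135417 − 339.224537 ≈ -7.0891.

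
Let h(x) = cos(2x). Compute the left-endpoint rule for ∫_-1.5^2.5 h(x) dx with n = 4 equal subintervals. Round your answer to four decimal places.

-0.8994

Δx = (2.5 − (-1.5))/4 = 1.
Left endpoints: -1.5, -0.5, 0.5, 1.5.
h(-1.5) ≈ -0.9900, h(-0.5) ≈ 0.5403, h(0.5) ≈ 0.5403, h(1.5) ≈ -0.9900.
Sum = Δx · [h(-1.5) + h(-0.5) + h(0.5) + h(1.5)].
Sum ≈ -0.8994.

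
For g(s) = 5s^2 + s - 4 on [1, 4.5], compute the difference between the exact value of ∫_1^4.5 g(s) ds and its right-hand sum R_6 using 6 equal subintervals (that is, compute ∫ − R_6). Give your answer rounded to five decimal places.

Exact integral: ∫_1^4.5 g(s) ds ≈ 145.8333333.
R_6 ≈ 175.9195602.
Error ≈ 145.8333333 − 175.9195602 ≈ -30.08623.

-30.08623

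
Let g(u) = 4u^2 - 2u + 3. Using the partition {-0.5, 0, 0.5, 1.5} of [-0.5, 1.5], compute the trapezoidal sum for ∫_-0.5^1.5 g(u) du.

9.5

Subinterval widths: 0.5, 0.5, 1.
g(-0.5) = 5, g(0) = 3, g(0.5) = 3, g(1.5) = 9.
On each subinterval the trapezoid contributes (Δu_i/2)·[g(u_{i-1}) + g(u_i)].
Sum = 9.5.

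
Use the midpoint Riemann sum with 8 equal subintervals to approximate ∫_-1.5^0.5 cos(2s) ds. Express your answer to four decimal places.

0.4965

Δs = (0.5 − (-1.5))/8 = 0.25.
Midpoints: -1.375, -1.125, -0.875, -0.625, -0.375, -0.125, 0.125, 0.375.
f(-1.375) ≈ -0.9243, f(-1.125) ≈ -0.6282, f(-0.875) ≈ -0.1782, f(-0.625) ≈ 0.3153, f(-0.375) ≈ 0.7317, f(-0.125) ≈ 0.9689, f(0.125) ≈ 0.9689, f(0.375) ≈ 0.7317.
Sum = Δs · [f(-1.375) + f(-1.125) + f(-0.875) + ...].
Sum ≈ 0.4965.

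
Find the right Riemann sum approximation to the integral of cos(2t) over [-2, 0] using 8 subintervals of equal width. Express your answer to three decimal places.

Δt = (0 − (-2))/8 = 0.25.
Right endpoints: -1.75, -1.5, -1.25, -1, -0.75, -0.5, -0.25, 0.
f(-1.75) ≈ -0.936, f(-1.5) ≈ -0.990, f(-1.25) ≈ -0.801, f(-1) ≈ -0.416, f(-0.75) ≈ 0.071, f(-0.5) ≈ 0.540, f(-0.25) ≈ 0.878, f(0) ≈ 1.000.
Sum = Δt · [f(-1.75) + f(-1.5) + f(-1.25) + ...].
Sum ≈ -0.164.

-0.164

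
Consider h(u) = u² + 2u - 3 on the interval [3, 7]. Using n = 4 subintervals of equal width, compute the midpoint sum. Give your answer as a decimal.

133

Δu = (7 − 3)/4 = 1.
Midpoints: 3.5, 4.5, 5.5, 6.5.
h(3.5) = 16.25, h(4.5) = 26.25, h(5.5) = 38.25, h(6.5) = 52.25.
Sum = Δu · [h(3.5) + h(4.5) + h(5.5) + h(6.5)].
Sum = 133.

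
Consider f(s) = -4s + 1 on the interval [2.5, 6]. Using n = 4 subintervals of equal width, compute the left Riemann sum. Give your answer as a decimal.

-49.875

Δs = (6 − 2.5)/4 = 0.875.
Left endpoints: 2.5, 3.375, 4.25, 5.125.
f(2.5) = -9, f(3.375) = -12.5, f(4.25) = -16, f(5.125) = -19.5.
Sum = Δs · [f(2.5) + f(3.375) + f(4.25) + f(5.125)].
Sum = -49.875.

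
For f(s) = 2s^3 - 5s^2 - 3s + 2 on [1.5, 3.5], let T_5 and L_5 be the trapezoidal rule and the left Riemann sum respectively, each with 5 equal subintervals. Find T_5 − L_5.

4.6

T_5 = -3.8.
L_5 = -8.4.
T_5 − L_5 = 4.6.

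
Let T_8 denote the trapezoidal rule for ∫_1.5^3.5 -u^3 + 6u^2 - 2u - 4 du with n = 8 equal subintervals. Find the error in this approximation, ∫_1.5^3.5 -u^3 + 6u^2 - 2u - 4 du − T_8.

0.03125

Exact integral: ∫_1.5^3.5 f(u) du = 24.75.
T_8 = 24.71875.
Error = 24.75 − 24.71875 = 0.03125.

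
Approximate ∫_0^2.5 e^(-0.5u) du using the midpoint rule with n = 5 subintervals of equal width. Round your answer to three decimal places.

Δu = (2.5 − 0)/5 = 0.5.
Midpoints: 0.25, 0.75, 1.25, 1.75, 2.25.
f(0.25) ≈ 0.882, f(0.75) ≈ 0.687, f(1.25) ≈ 0.535, f(1.75) ≈ 0.417, f(2.25) ≈ 0.325.
Sum = Δu · [f(0.25) + f(0.75) + f(1.25) + f(1.75) + f(2.25)].
Sum ≈ 1.423.

1.423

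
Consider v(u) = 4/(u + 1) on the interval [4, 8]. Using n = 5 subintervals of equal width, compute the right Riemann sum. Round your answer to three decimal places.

Δu = (8 − 4)/5 = 0.8.
Right endpoints: 4.8, 5.6, 6.4, 7.2, 8.
v(4.8) = 20/29, v(5.6) = 20/33, v(6.4) = 20/37, v(7.2) = 20/41, v(8) = 4/9.
Sum = Δu · [v(4.8) + v(5.6) + v(6.4) + v(7.2) + v(8)].
Sum ≈ 2.215.

2.215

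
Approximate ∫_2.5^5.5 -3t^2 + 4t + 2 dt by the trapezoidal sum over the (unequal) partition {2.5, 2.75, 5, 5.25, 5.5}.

-102.46875

Subinterval widths: 0.25, 2.25, 0.25, 0.25.
f(2.5) = -6.75, f(2.75) = -9.6875, f(5) = -53, f(5.25) = -59.6875, f(5.5) = -66.75.
On each subinterval the trapezoid contributes (Δt_i/2)·[f(t_{i-1}) + f(t_i)].
Sum = -102.46875.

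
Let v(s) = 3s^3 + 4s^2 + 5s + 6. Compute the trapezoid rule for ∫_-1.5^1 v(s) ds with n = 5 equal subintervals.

14.84375

Δs = (1 − (-1.5))/5 = 0.5.
v(-1.5) = -2.625, v(-1) = 2, v(-0.5) = 4.125, v(0) = 6, v(0.5) = 9.875, v(1) = 18.
T_5 = (Δs/2)·[v(s_0) + 2v(s_1) + ... + 2v(s_{4}) + v(s_5)].
Sum = 14.84375.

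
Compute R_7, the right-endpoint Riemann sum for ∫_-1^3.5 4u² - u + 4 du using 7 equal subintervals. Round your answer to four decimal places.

85.1327

Δu = (3.5 − (-1))/7 = 9/14.
Right endpoints: -5/14, 2/7, 13/14, 11/7, 31/14, 20/7, 3.5.
f(-5/14) = 477/98, f(2/7) = 198/49, f(13/14) = 639/98, f(11/7) = 603/49, f(31/14) = 2097/98, f(20/7) = 1656/49, f(3.5) = 49.5.
Sum = Δu · [f(-5/14) + f(2/7) + f(13/14) + ...].
Sum ≈ 85.1327.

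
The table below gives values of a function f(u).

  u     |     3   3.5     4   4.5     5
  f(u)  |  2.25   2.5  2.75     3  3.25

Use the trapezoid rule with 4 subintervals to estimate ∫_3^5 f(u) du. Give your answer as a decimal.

5.5

Δu = 0.5.
T_4 = (0.5/2)·[2.25 + 2·2.5 + 2·2.75 + 2·3 + 3.25] = 5.5.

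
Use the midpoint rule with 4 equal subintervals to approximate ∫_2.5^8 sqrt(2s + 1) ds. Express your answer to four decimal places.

18.4782

Δs = (8 − 2.5)/4 = 1.375.
Midpoints: 3.1875, 4.5625, 5.9375, 7.3125.
f(3.1875) ≈ 2.7157, f(4.5625) ≈ 3.1820, f(5.9375) ≈ 3.5882, f(7.3125) ≈ 3.9528.
Sum = Δs · [f(3.1875) + f(4.5625) + f(5.9375) + f(7.3125)].
Sum ≈ 18.4782.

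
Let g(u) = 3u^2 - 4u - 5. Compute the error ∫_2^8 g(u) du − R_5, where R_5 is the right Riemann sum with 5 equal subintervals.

-97.92

Exact integral: ∫_2^8 g(u) du = 354.
R_5 = 451.92.
Error = 354 − 451.92 = -97.92.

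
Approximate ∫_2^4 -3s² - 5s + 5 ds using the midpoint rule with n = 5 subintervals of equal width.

-75.92

Δs = (4 − 2)/5 = 0.4.
Midpoints: 2.2, 2.6, 3, 3.4, 3.8.
f(2.2) = -20.52, f(2.6) = -28.28, f(3) = -37, f(3.4) = -46.68, f(3.8) = -57.32.
Sum = Δs · [f(2.2) + f(2.6) + f(3) + f(3.4) + f(3.8)].
Sum = -75.92.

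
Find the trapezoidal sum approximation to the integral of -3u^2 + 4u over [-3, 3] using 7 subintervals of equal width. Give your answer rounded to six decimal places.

Δu = (3 − (-3))/7 = 6/7.
f(-3) = -39, f(-15/7) = -1095/49, f(-9/7) = -495/49, f(-3/7) = -111/49, f(3/7) = 57/49, f(9/7) = 9/49, f(15/7) = -255/49, f(3) = -15.
T_7 = (Δu/2)·[f(u_0) + 2f(u_1) + ... + 2f(u_{6}) + f(u_7)].
Sum ≈ -56.204082.

-56.204082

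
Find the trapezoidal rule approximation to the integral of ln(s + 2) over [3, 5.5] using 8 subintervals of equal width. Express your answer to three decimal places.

Δs = (5.5 − 3)/8 = 0.3125.
f(3) ≈ 1.609, f(3.3125) ≈ 1.670, f(3.625) ≈ 1.727, f(3.9375) ≈ 1.781, f(4.25) ≈ 1.833, f(4.5625) ≈ 1.881, f(4.875) ≈ 1.928, f(5.1875) ≈ 1.972, f(5.5) ≈ 2.015.
T_8 = (Δs/2)·[f(s_0) + 2f(s_1) + ... + 2f(s_{7}) + f(s_8)].
Sum ≈ 4.564.

4.564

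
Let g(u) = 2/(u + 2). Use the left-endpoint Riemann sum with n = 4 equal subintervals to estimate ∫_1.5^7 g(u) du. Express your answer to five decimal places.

Δu = (7 − 1.5)/4 = 1.375.
Left endpoints: 1.5, 2.875, 4.25, 5.625.
g(1.5) = 4/7, g(2.875) = 16/39, g(4.25) = 0.32, g(5.625) = 16/61.
Sum = Δu · [g(1.5) + g(2.875) + g(4.25) + g(5.625)].
Sum ≈ 2.15047.

2.15047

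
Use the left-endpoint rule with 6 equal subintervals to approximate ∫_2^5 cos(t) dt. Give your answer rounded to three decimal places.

-2.004

Δt = (5 − 2)/6 = 0.5.
Left endpoints: 2, 2.5, 3, 3.5, 4, 4.5.
f(2) ≈ -0.416, f(2.5) ≈ -0.801, f(3) ≈ -0.990, f(3.5) ≈ -0.936, f(4) ≈ -0.654, f(4.5) ≈ -0.211.
Sum = Δt · [f(2) + f(2.5) + f(3) + ...].
Sum ≈ -2.004.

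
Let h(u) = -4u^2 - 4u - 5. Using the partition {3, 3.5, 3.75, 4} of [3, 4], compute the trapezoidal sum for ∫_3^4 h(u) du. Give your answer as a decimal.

Subinterval widths: 0.5, 0.25, 0.25.
h(3) = -53, h(3.5) = -68, h(3.75) = -76.25, h(4) = -85.
On each subinterval the trapezoid contributes (Δu_i/2)·[h(u_{i-1}) + h(u_i)].
Sum = -68.4375.

-68.4375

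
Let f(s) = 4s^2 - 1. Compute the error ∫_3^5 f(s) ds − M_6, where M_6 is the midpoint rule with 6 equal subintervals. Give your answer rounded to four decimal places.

0.0741

Exact integral: ∫_3^5 f(s) ds ≈ 128.666667.
M_6 ≈ 128.592593.
Error ≈ 128.666667 − 128.592593 ≈ 0.0741.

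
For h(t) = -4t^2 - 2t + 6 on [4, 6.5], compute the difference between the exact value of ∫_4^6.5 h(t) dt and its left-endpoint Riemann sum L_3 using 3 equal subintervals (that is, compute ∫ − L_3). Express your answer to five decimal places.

Exact integral: ∫_4^6.5 h(t) dt ≈ -292.0833333.
L_3 ≈ -247.4074074.
Error ≈ -292.0833333 − (-247.4074074) ≈ -44.67593.

-44.67593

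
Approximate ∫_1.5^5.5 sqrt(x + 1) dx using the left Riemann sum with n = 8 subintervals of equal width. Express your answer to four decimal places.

8.1681

Δx = (5.5 − 1.5)/8 = 0.5.
Left endpoints: 1.5, 2, 2.5, 3, 3.5, 4, 4.5, 5.
f(1.5) ≈ 1.5811, f(2) ≈ 1.7321, f(2.5) ≈ 1.8708, f(3) ≈ 2.0000, f(3.5) ≈ 2.1213, f(4) ≈ 2.2361, f(4.5) ≈ 2.3452, f(5) ≈ 2.4495.
Sum = Δx · [f(1.5) + f(2) + f(2.5) + ...].
Sum ≈ 8.1681.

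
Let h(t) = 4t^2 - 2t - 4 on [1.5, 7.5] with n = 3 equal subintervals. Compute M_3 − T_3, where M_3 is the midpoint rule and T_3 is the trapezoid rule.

M_3 = 472.
T_3 = 496.
M_3 − T_3 = -24.

-24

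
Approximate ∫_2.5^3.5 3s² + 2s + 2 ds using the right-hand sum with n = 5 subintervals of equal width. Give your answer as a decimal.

37.27

Δs = (3.5 − 2.5)/5 = 0.2.
Right endpoints: 2.7, 2.9, 3.1, 3.3, 3.5.
f(2.7) = 29.27, f(2.9) = 33.03, f(3.1) = 37.03, f(3.3) = 41.27, f(3.5) = 45.75.
Sum = Δs · [f(2.7) + f(2.9) + f(3.1) + f(3.3) + f(3.5)].
Sum = 37.27.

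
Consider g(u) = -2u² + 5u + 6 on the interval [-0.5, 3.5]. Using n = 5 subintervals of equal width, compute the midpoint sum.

25.76

Δu = (3.5 − (-0.5))/5 = 0.8.
Midpoints: -0.1, 0.7, 1.5, 2.3, 3.1.
g(-0.1) = 5.48, g(0.7) = 8.52, g(1.5) = 9, g(2.3) = 6.92, g(3.1) = 2.28.
Sum = Δu · [g(-0.1) + g(0.7) + g(1.5) + g(2.3) + g(3.1)].
Sum = 25.76.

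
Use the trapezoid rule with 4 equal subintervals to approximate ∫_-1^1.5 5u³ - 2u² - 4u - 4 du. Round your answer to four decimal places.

-10.0537

Δu = (1.5 − (-1))/4 = 0.625.
f(-1) = -7, f(-0.375) = -1559/512, f(0.25) = -5.046875, f(0.875) = -2909/512, f(1.5) = 2.375.
T_4 = (Δu/2)·[f(u_0) + 2f(u_1) + 2f(u_2) + 2f(u_3) + f(u_4)].
Sum ≈ -10.0537.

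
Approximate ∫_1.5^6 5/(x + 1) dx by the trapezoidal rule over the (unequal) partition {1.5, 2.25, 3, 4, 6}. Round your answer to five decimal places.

5.21188

Subinterval widths: 0.75, 0.75, 1, 2.
f(1.5) = 2, f(2.25) = 20/13, f(3) = 1.25, f(4) = 1, f(6) = 5/7.
On each subinterval the trapezoid contributes (Δx_i/2)·[f(x_{i-1}) + f(x_i)].
Sum ≈ 5.21188.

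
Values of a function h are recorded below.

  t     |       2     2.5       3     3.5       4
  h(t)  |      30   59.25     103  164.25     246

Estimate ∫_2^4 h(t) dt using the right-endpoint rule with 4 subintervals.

286.25

Δt = 0.5.
Sum = 0.5·[59.25 + 103 + 164.25 + 246] = 286.25.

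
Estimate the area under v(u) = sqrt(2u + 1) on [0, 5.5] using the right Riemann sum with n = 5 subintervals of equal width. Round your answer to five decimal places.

14.81046

Δu = (5.5 − 0)/5 = 1.1.
Right endpoints: 1.1, 2.2, 3.3, 4.4, 5.5.
v(1.1) ≈ 1.78885, v(2.2) ≈ 2.32379, v(3.3) ≈ 2.75681, v(4.4) ≈ 3.13050, v(5.5) ≈ 3.46410.
Sum = Δu · [v(1.1) + v(2.2) + v(3.3) + v(4.4) + v(5.5)].
Sum ≈ 14.81046.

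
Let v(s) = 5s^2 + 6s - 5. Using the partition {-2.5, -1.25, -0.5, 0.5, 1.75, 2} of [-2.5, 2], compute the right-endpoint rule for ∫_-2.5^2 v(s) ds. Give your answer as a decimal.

Subinterval widths: 1.25, 0.75, 1, 1.25, 0.25.
Right endpoints: -1.25, -0.5, 0.5, 1.75, 2.
v(-1.25) = -4.6875, v(-0.5) = -6.75, v(0.5) = -0.75, v(1.75) = 20.8125, v(2) = 27.
Sum = Σ Δs_i · v(s_i).
Sum = 21.09375.

21.09375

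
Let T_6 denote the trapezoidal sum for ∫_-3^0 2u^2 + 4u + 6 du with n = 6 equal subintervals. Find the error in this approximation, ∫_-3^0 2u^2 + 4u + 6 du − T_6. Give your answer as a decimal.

Exact integral: ∫_-3^0 f(u) du = 18.
T_6 = 18.25.
Error = 18 − 18.25 = -0.25.

-0.25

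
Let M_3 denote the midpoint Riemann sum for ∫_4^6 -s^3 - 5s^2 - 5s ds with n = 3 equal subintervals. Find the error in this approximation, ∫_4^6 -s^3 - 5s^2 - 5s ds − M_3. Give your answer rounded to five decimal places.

Exact integral: ∫_4^6 f(s) ds ≈ -563.3333333.
M_3 ≈ -561.8518519.
Error ≈ -563.3333333 − (-561.8518519) ≈ -1.48148.

-1.48148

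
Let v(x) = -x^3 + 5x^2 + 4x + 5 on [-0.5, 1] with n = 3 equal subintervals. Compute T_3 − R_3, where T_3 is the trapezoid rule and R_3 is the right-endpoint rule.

T_3 = 10.90625.
R_3 = 13.0625.
T_3 − R_3 = -2.15625.

-2.15625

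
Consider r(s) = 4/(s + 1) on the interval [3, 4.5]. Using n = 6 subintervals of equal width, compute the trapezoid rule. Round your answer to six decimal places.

1.274428

Δs = (4.5 − 3)/6 = 0.25.
r(3) = 1, r(3.25) = 16/17, r(3.5) = 8/9, r(3.75) = 16/19, r(4) = 0.8, r(4.25) = 16/21, r(4.5) = 8/11.
T_6 = (Δs/2)·[r(s_0) + 2r(s_1) + ... + 2r(s_{5}) + r(s_6)].
Sum ≈ 1.274428.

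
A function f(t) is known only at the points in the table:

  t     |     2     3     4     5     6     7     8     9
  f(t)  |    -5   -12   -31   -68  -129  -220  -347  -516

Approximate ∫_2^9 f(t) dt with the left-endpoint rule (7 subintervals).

Δt = 1.
Sum = 1·[(-5) + (-12) + (-31) + (-68) + (-129) + (-220) + (-347)] = -812.

-812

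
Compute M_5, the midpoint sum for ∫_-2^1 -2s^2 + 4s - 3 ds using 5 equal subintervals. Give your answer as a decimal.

Δs = (1 − (-2))/5 = 0.6.
Midpoints: -1.7, -1.1, -0.5, 0.1, 0.7.
f(-1.7) = -15.58, f(-1.1) = -9.82, f(-0.5) = -5.5, f(0.1) = -2.62, f(0.7) = -1.18.
Sum = Δs · [f(-1.7) + f(-1.1) + f(-0.5) + f(0.1) + f(0.7)].
Sum = -20.82.

-20.82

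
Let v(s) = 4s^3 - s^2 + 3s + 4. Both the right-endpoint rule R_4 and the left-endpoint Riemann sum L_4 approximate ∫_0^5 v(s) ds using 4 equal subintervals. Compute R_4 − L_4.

612.5

R_4 = 984.84375.
L_4 = 372.34375.
R_4 − L_4 = 612.5.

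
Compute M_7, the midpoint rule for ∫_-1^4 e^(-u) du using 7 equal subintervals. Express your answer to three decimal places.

Δu = (4 − (-1))/7 = 5/7.
Midpoints: -9/14, 1/14, 11/14, 1.5, 31/14, 41/14, 51/14.
f(-9/14) ≈ 1.902, f(1/14) ≈ 0.931, f(11/14) ≈ 0.456, f(1.5) ≈ 0.223, f(31/14) ≈ 0.109, f(41/14) ≈ 0.053, f(51/14) ≈ 0.026.
Sum = Δu · [f(-9/14) + f(1/14) + f(11/14) + ...].
Sum ≈ 2.643.

2.643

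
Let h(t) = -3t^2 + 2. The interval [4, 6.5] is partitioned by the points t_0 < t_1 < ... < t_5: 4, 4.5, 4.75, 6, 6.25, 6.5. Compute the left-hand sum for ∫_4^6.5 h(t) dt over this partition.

-175.09375

Subinterval widths: 0.5, 0.25, 1.25, 0.25, 0.25.
Left endpoints: 4, 4.5, 4.75, 6, 6.25.
h(4) = -46, h(4.5) = -58.75, h(4.75) = -65.6875, h(6) = -106, h(6.25) = -115.1875.
Sum = Σ Δt_i · h(t_i).
Sum = -175.09375.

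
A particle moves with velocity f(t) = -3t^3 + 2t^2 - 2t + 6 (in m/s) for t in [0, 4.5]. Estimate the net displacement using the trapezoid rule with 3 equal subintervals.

-270.84375

Δt = (4.5 − 0)/3 = 1.5.
f(0) = 6, f(1.5) = -2.625, f(3) = -63, f(4.5) = -235.875.
T_3 = (Δt/2)·[f(t_0) + 2f(t_1) + 2f(t_2) + f(t_3)].
Sum = -270.84375.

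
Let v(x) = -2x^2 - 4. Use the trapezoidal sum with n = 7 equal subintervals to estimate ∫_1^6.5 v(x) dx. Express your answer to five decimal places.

Δx = (6.5 − 1)/7 = 11/14.
v(1) = -6, v(25/14) = -1017/98, v(18/7) = -844/49, v(47/14) = -2601/98, v(29/7) = -1878/49, v(69/14) = -5153/98, v(40/7) = -3396/49, v(6.5) = -88.5.
T_7 = (Δx/2)·[v(x_0) + 2v(x_1) + ... + 2v(x_{6}) + v(x_7)].
Sum ≈ -205.54847.

-205.54847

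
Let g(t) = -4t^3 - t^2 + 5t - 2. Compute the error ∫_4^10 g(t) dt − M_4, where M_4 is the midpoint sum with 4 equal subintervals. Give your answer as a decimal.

-95.625

Exact integral: ∫_4^10 g(t) dt = -9858.
M_4 = -9762.375.
Error = -9858 − (-9762.375) = -95.625.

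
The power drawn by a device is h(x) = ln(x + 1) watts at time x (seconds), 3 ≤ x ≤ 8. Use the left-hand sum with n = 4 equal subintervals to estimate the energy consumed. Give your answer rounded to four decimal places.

8.7050

Δx = (8 − 3)/4 = 1.25.
Left endpoints: 3, 4.25, 5.5, 6.75.
h(3) ≈ 1.3863, h(4.25) ≈ 1.6582, h(5.5) ≈ 1.8718, h(6.75) ≈ 2.0477.
Sum = Δx · [h(3) + h(4.25) + h(5.5) + h(6.75)].
Sum ≈ 8.7050.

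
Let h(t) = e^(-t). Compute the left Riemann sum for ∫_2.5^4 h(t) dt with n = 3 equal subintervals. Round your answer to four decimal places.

0.0810

Δt = (4 − 2.5)/3 = 0.5.
Left endpoints: 2.5, 3, 3.5.
h(2.5) ≈ 0.0821, h(3) ≈ 0.0498, h(3.5) ≈ 0.0302.
Sum = Δt · [h(2.5) + h(3) + h(3.5)].
Sum ≈ 0.0810.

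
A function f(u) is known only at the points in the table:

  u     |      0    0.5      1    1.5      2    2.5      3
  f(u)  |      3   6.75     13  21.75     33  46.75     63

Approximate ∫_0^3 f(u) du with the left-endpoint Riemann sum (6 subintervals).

62.125

Δu = 0.5.
Sum = 0.5·[3 + 6.75 + 13 + 21.75 + 33 + 46.75] = 62.125.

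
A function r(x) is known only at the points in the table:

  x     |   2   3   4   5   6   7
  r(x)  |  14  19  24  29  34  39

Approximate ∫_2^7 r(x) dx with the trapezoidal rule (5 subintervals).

132.5

Δx = 1.
T_5 = (1/2)·[14 + 2·19 + 2·24 + 2·29 + 2·34 + 39] = 132.5.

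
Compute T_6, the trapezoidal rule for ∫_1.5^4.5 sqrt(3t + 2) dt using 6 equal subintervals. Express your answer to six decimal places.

Δt = (4.5 − 1.5)/6 = 0.5.
f(1.5) ≈ 2.549510, f(2) ≈ 2.828427, f(2.5) ≈ 3.082207, f(3) ≈ 3.316625, f(3.5) ≈ 3.535534, f(4) ≈ 3.741657, f(4.5) ≈ 3.937004.
T_6 = (Δt/2)·[f(t_0) + 2f(t_1) + ... + 2f(t_{5}) + f(t_6)].
Sum ≈ 9.873854.

9.873854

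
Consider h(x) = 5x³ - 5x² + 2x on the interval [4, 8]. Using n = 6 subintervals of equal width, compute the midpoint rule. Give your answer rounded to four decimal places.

Δx = (8 − 4)/6 = 2/3.
Midpoints: 13/3, 5, 17/3, 19/3, 7, 23/3.
h(13/3) = 8684/27, h(5) = 510, h(17/3) = 20536/27, h(19/3) = 29222/27, h(7) = 1484, h(23/3) = 53314/27.
Sum = Δx · [h(13/3) + h(5) + h(17/3) + ...].
Sum ≈ 4088.7407.

4088.7407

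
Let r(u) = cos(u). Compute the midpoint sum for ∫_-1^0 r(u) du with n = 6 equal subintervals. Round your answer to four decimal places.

Δu = (0 − (-1))/6 = 1/6.
Midpoints: -11/12, -0.75, -7/12, -5/12, -0.25, -1/12.
r(-11/12) ≈ 0.6085, r(-0.75) ≈ 0.7317, r(-7/12) ≈ 0.8346, r(-5/12) ≈ 0.9144, r(-0.25) ≈ 0.9689, r(-1/12) ≈ 0.9965.
Sum = Δu · [r(-11/12) + r(-0.75) + r(-7/12) + ...].
Sum ≈ 0.8424.

0.8424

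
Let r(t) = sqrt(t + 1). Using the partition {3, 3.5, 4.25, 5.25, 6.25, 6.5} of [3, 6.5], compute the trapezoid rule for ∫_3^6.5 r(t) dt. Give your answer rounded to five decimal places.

8.35589

Subinterval widths: 0.5, 0.75, 1, 1, 0.25.
r(3) ≈ 2.00000, r(3.5) ≈ 2.12132, r(4.25) ≈ 2.29129, r(5.25) ≈ 2.50000, r(6.25) ≈ 2.69258, r(6.5) ≈ 2.73861.
On each subinterval the trapezoid contributes (Δt_i/2)·[r(t_{i-1}) + r(t_i)].
Sum ≈ 8.35589.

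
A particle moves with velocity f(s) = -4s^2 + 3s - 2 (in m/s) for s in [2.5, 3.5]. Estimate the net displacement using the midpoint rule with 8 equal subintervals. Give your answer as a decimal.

Δs = (3.5 − 2.5)/8 = 0.125.
Midpoints: 2.5625, 2.6875, 2.8125, 2.9375, 3.0625, 3.1875, 3.3125, 3.4375.
f(2.5625) = -20.578125, f(2.6875) = -22.828125, f(2.8125) = -25.203125, f(2.9375) = -27.703125, f(3.0625) = -30.328125, f(3.1875) = -33.078125, f(3.3125) = -35.953125, f(3.4375) = -38.953125.
Sum = Δs · [f(2.5625) + f(2.6875) + f(2.8125) + ...].
Sum = -29.328125.

-29.328125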